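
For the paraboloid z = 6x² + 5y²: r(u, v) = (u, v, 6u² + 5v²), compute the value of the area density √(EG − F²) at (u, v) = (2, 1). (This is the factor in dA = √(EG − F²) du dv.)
√(EG − F²)|_{(2, 1)} = sqrt(677)

E = 144*u^2 + 1, F = 120*u*v, G = 100*v^2 + 1, so EG − F² = 144*u^2 + 100*v^2 + 1. Taking the positive square root: √(EG − F²) = sqrt(144*u^2 + 100*v^2 + 1). At (u, v) = (2, 1): sqrt(677).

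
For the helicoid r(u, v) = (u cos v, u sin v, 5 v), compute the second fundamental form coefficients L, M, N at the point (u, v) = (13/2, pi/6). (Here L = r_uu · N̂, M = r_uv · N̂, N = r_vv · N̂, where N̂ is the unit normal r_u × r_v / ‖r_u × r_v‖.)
L = 0;  M = -10*sqrt(269)/269;  N = 0

Compute the unit normal N̂(u, v) = (5*sin(v)/sqrt(u^2 + 25), -5*cos(v)/sqrt(u^2 + 25), u/sqrt(u^2 + 25)), and the second partials r_uu, r_uv, r_vv. Take dot products:
  L(u, v) = r_uu · N̂ = 0,
  M(u, v) = r_uv · N̂ = -5/sqrt(u^2 + 25),
  N(u, v) = r_vv · N̂ = 0.
Evaluating at (u, v) = (13/2, pi/6):
  L = 0, M = -10*sqrt(269)/269, N = 0.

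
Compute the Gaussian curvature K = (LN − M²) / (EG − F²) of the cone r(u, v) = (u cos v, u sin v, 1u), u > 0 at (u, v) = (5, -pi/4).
K = 0

Coefficients of the first fundamental form: E = 2, F = 0, G = u^2.
Coefficients of the second fundamental form: L = 0, M = 0, N = sqrt(2)*u^2/(2*Abs(u)).
Assemble K = (LN − M²)/(EG − F²) = 0. At (u, v) = (5, -pi/4): K = 0.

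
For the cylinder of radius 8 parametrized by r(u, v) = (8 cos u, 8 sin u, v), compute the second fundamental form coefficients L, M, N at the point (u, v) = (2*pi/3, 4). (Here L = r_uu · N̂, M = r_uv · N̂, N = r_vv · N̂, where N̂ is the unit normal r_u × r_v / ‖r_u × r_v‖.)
L = -8;  M = 0;  N = 0

Compute the unit normal N̂(u, v) = (cos(u), sin(u), 0), and the second partials r_uu, r_uv, r_vv. Take dot products:
  L(u, v) = r_uu · N̂ = -8,
  M(u, v) = r_uv · N̂ = 0,
  N(u, v) = r_vv · N̂ = 0.
Evaluating at (u, v) = (2*pi/3, 4):
  L = -8, M = 0, N = 0.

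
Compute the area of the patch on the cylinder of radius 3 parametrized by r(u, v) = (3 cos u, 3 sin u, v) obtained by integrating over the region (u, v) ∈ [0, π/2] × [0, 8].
Area = 12*pi

Area = ∫∫ √(EG − F²) du dv with √(EG − F²) = 3. Integrating over [0, π/2] × [0, 8] gives 12*pi.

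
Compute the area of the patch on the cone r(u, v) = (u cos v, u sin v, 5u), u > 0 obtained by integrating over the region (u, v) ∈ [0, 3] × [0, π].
Area = 9*sqrt(26)*pi/2

Area = ∫∫ √(EG − F²) du dv with √(EG − F²) = sqrt(26)*Abs(u). Integrating over [0, 3] × [0, π] gives 9*sqrt(26)*pi/2.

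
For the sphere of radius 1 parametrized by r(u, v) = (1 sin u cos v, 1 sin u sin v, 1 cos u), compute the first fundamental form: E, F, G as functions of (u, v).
E = 1;  F = 0;  G = sin(u)^2

Compute partials: r_u = (cos(u)*cos(v), sin(v)*cos(u), -sin(u)), r_v = (-sin(u)*sin(v), sin(u)*cos(v), 0). Then
  E = r_u · r_u = 1,
  F = r_u · r_v = 0,
  G = r_v · r_v = sin(u)^2.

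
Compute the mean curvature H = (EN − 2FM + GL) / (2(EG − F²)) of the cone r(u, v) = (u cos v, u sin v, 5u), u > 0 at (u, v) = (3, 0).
H = 5*sqrt(26)/156

With E = 26, F = 0, G = u^2, L = 0, M = 0, N = 5*sqrt(26)*u^2/(26*Abs(u)), assemble
  H = (EN − 2FM + GL) / (2(EG − F²)) = 5*sqrt(26)/(52*Abs(u)).
At (u, v) = (3, 0): H = 5*sqrt(26)/156.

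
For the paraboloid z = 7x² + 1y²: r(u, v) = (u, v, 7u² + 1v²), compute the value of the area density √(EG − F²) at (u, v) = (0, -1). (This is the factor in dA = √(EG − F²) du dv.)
√(EG − F²)|_{(0, -1)} = sqrt(5)

E = 196*u^2 + 1, F = 28*u*v, G = 4*v^2 + 1, so EG − F² = 196*u^2 + 4*v^2 + 1. Taking the positive square root: √(EG − F²) = sqrt(196*u^2 + 4*v^2 + 1). At (u, v) = (0, -1): sqrt(5).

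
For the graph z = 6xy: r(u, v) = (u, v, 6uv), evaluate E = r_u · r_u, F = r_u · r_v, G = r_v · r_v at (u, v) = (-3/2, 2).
E = 145;  F = -108;  G = 82

Partials: r_u = (1, 0, 6*v), r_v = (0, 1, 6*u). As functions of (u, v):
  E = r_u · r_u = 36*v^2 + 1,
  F = r_u · r_v = 36*u*v,
  G = r_v · r_v = 36*u^2 + 1.
Evaluating at (u, v) = (-3/2, 2): E = 145, F = -108, G = 82.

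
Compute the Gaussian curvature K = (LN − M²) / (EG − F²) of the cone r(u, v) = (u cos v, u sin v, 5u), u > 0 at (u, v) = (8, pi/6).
K = 0

Coefficients of the first fundamental form: E = 26, F = 0, G = u^2.
Coefficients of the second fundamental form: L = 0, M = 0, N = 5*sqrt(26)*u^2/(26*Abs(u)).
Assemble K = (LN − M²)/(EG − F²) = 0. At (u, v) = (8, pi/6): K = 0.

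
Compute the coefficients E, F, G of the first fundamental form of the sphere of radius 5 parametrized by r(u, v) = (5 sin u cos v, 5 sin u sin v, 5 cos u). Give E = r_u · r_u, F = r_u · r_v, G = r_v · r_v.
E = 25;  F = 0;  G = 25*sin(u)^2

Compute partials: r_u = (5*cos(u)*cos(v), 5*sin(v)*cos(u), -5*sin(u)), r_v = (-5*sin(u)*sin(v), 5*sin(u)*cos(v), 0). Then
  E = r_u · r_u = 25,
  F = r_u · r_v = 0,
  G = r_v · r_v = 25*sin(u)^2.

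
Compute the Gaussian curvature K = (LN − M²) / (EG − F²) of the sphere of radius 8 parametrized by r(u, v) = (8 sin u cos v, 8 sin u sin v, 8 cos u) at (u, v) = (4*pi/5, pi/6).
K = 1/64

Coefficients of the first fundamental form: E = 64, F = 0, G = 64*sin(u)^2.
Coefficients of the second fundamental form: L = -8*sin(u)/Abs(sin(u)), M = 0, N = -8*sin(u)^3/Abs(sin(u)).
Assemble K = (LN − M²)/(EG − F²) = 1/64. At (u, v) = (4*pi/5, pi/6): K = 1/64.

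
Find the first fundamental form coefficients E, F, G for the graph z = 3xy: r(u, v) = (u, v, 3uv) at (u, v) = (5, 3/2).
E = 85/4;  F = 135/2;  G = 226

Partials: r_u = (1, 0, 3*v), r_v = (0, 1, 3*u). As functions of (u, v):
  E = r_u · r_u = 9*v^2 + 1,
  F = r_u · r_v = 9*u*v,
  G = r_v · r_v = 9*u^2 + 1.
Evaluating at (u, v) = (5, 3/2): E = 85/4, F = 135/2, G = 226.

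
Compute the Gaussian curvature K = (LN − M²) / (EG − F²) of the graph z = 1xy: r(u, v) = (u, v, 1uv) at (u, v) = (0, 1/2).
K = -16/25

Coefficients of the first fundamental form: E = v^2 + 1, F = u*v, G = u^2 + 1.
Coefficients of the second fundamental form: L = 0, M = 1/sqrt(u^2 + v^2 + 1), N = 0.
Assemble K = (LN − M²)/(EG − F²) = 1/((u^2*v^2 - (u^2 + 1)*(v^2 + 1))*(u^2 + v^2 + 1)). At (u, v) = (0, 1/2): K = -16/25.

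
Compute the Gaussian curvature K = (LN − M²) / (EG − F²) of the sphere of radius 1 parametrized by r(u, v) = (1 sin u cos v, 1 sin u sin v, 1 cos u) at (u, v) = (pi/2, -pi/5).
K = 1

Coefficients of the first fundamental form: E = 1, F = 0, G = sin(u)^2.
Coefficients of the second fundamental form: L = -sin(u)/Abs(sin(u)), M = 0, N = -sin(u)^3/Abs(sin(u)).
Assemble K = (LN − M²)/(EG − F²) = 1. At (u, v) = (pi/2, -pi/5): K = 1.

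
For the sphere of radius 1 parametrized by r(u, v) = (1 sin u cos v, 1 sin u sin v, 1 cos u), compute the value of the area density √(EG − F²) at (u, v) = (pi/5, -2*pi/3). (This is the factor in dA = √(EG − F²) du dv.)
√(EG − F²)|_{(pi/5, -2*pi/3)} = sqrt(10 - 2*sqrt(5))/4

E = 1, F = 0, G = sin(u)^2, so EG − F² = sin(u)^2. Taking the positive square root: √(EG − F²) = Abs(sin(u)). At (u, v) = (pi/5, -2*pi/3): sqrt(10 - 2*sqrt(5))/4.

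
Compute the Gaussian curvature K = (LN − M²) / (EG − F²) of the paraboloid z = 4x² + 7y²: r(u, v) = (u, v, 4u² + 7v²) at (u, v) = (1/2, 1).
K = 112/45369

Coefficients of the first fundamental form: E = 64*u^2 + 1, F = 112*u*v, G = 196*v^2 + 1.
Coefficients of the second fundamental form: L = 8/sqrt(64*u^2 + 196*v^2 + 1), M = 0, N = 14/sqrt(64*u^2 + 196*v^2 + 1).
Assemble K = (LN − M²)/(EG − F²) = 112/(4096*u^4 + 25088*u^2*v^2 + 128*u^2 + 38416*v^4 + 392*v^2 + 1). At (u, v) = (1/2, 1): K = 112/45369.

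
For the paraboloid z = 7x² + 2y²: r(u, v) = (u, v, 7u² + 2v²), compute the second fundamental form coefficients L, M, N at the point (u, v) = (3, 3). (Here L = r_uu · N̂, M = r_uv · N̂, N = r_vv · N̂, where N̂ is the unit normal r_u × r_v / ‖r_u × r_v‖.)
L = 14*sqrt(1909)/1909;  M = 0;  N = 4*sqrt(1909)/1909

Compute the unit normal N̂(u, v) = (-14*u/sqrt(196*u^2 + 16*v^2 + 1), -4*v/sqrt(196*u^2 + 16*v^2 + 1), 1/sqrt(196*u^2 + 16*v^2 + 1)), and the second partials r_uu, r_uv, r_vv. Take dot products:
  L(u, v) = r_uu · N̂ = 14/sqrt(196*u^2 + 16*v^2 + 1),
  M(u, v) = r_uv · N̂ = 0,
  N(u, v) = r_vv · N̂ = 4/sqrt(196*u^2 + 16*v^2 + 1).
Evaluating at (u, v) = (3, 3):
  L = 14*sqrt(1909)/1909, M = 0, N = 4*sqrt(1909)/1909.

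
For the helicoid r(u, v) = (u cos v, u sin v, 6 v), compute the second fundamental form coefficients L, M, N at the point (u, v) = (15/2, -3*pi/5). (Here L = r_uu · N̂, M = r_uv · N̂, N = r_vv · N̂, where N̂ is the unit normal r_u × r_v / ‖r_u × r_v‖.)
L = 0;  M = -4*sqrt(41)/41;  N = 0

Compute the unit normal N̂(u, v) = (6*sin(v)/sqrt(u^2 + 36), -6*cos(v)/sqrt(u^2 + 36), u/sqrt(u^2 + 36)), and the second partials r_uu, r_uv, r_vv. Take dot products:
  L(u, v) = r_uu · N̂ = 0,
  M(u, v) = r_uv · N̂ = -6/sqrt(u^2 + 36),
  N(u, v) = r_vv · N̂ = 0.
Evaluating at (u, v) = (15/2, -3*pi/5):
  L = 0, M = -4*sqrt(41)/41, N = 0.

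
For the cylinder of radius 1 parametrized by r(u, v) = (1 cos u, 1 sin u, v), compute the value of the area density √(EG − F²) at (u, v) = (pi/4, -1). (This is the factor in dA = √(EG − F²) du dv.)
√(EG − F²)|_{(pi/4, -1)} = 1

E = 1, F = 0, G = 1, so EG − F² = 1. Taking the positive square root: √(EG − F²) = 1. At (u, v) = (pi/4, -1): 1.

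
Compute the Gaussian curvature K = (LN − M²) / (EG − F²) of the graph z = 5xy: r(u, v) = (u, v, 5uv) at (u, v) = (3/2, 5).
K = -400/7447441

Coefficients of the first fundamental form: E = 25*v^2 + 1, F = 25*u*v, G = 25*u^2 + 1.
Coefficients of the second fundamental form: L = 0, M = 5/sqrt(25*u^2 + 25*v^2 + 1), N = 0.
Assemble K = (LN − M²)/(EG − F²) = -25/(625*u^4 + 1250*u^2*v^2 + 50*u^2 + 625*v^4 + 50*v^2 + 1). At (u, v) = (3/2, 5): K = -400/7447441.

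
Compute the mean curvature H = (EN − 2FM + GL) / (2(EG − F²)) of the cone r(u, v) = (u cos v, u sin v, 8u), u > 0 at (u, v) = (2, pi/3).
H = 2*sqrt(65)/65

With E = 65, F = 0, G = u^2, L = 0, M = 0, N = 8*sqrt(65)*u^2/(65*Abs(u)), assemble
  H = (EN − 2FM + GL) / (2(EG − F²)) = 4*sqrt(65)/(65*Abs(u)).
At (u, v) = (2, pi/3): H = 2*sqrt(65)/65.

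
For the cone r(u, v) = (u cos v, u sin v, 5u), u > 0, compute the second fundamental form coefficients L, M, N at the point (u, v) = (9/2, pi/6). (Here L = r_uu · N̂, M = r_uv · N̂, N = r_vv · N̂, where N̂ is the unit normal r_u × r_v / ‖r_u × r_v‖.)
L = 0;  M = 0;  N = 45*sqrt(26)/52

Compute the unit normal N̂(u, v) = (-5*sqrt(26)*u*cos(v)/(26*Abs(u)), -5*sqrt(26)*u*sin(v)/(26*Abs(u)), sqrt(26)*u/(26*Abs(u))), and the second partials r_uu, r_uv, r_vv. Take dot products:
  L(u, v) = r_uu · N̂ = 0,
  M(u, v) = r_uv · N̂ = 0,
  N(u, v) = r_vv · N̂ = 5*sqrt(26)*u^2/(26*Abs(u)).
Evaluating at (u, v) = (9/2, pi/6):
  L = 0, M = 0, N = 45*sqrt(26)/52.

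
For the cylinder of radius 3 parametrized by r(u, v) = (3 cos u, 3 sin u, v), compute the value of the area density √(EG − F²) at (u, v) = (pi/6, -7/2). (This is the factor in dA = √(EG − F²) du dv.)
√(EG − F²)|_{(pi/6, -7/2)} = 3

E = 9, F = 0, G = 1, so EG − F² = 9. Taking the positive square root: √(EG − F²) = 3. At (u, v) = (pi/6, -7/2): 3.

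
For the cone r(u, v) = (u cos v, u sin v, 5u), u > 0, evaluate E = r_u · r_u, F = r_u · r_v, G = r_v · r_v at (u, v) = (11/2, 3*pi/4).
E = 26;  F = 0;  G = 121/4

Partials: r_u = (cos(v), sin(v), 5), r_v = (-u*sin(v), u*cos(v), 0). As functions of (u, v):
  E = r_u · r_u = 26,
  F = r_u · r_v = 0,
  G = r_v · r_v = u^2.
Evaluating at (u, v) = (11/2, 3*pi/4): E = 26, F = 0, G = 121/4.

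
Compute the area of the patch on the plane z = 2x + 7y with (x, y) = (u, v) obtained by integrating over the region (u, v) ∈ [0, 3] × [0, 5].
Area = 45*sqrt(6)

Area = ∫∫ √(EG − F²) du dv with √(EG − F²) = 3*sqrt(6). Integrating over [0, 3] × [0, 5] gives 45*sqrt(6).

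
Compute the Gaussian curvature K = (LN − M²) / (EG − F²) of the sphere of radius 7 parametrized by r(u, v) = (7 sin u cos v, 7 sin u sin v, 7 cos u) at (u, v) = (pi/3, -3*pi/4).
K = 1/49

Coefficients of the first fundamental form: E = 49, F = 0, G = 49*sin(u)^2.
Coefficients of the second fundamental form: L = -7*sin(u)/Abs(sin(u)), M = 0, N = -7*sin(u)^3/Abs(sin(u)).
Assemble K = (LN − M²)/(EG − F²) = 1/49. At (u, v) = (pi/3, -3*pi/4): K = 1/49.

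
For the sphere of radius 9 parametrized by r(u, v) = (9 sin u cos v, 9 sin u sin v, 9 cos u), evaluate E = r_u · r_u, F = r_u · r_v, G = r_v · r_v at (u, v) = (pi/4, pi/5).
E = 81;  F = 0;  G = 81/2

Partials: r_u = (9*cos(u)*cos(v), 9*sin(v)*cos(u), -9*sin(u)), r_v = (-9*sin(u)*sin(v), 9*sin(u)*cos(v), 0). As functions of (u, v):
  E = r_u · r_u = 81,
  F = r_u · r_v = 0,
  G = r_v · r_v = 81*sin(u)^2.
Evaluating at (u, v) = (pi/4, pi/5): E = 81, F = 0, G = 81/2.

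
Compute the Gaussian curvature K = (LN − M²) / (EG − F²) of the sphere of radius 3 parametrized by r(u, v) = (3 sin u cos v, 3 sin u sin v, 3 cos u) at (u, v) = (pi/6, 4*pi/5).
K = 1/9

Coefficients of the first fundamental form: E = 9, F = 0, G = 9*sin(u)^2.
Coefficients of the second fundamental form: L = -3*sin(u)/Abs(sin(u)), M = 0, N = -3*sin(u)^3/Abs(sin(u)).
Assemble K = (LN − M²)/(EG − F²) = 1/9. At (u, v) = (pi/6, 4*pi/5): K = 1/9.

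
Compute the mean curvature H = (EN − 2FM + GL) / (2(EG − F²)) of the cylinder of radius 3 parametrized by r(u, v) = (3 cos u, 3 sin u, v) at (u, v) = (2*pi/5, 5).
H = -1/6

With E = 9, F = 0, G = 1, L = -3, M = 0, N = 0, assemble
  H = (EN − 2FM + GL) / (2(EG − F²)) = -1/6.
At (u, v) = (2*pi/5, 5): H = -1/6.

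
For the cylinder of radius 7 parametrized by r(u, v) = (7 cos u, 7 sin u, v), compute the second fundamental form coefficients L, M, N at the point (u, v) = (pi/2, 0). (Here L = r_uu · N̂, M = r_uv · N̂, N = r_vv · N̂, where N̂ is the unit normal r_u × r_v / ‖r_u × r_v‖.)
L = -7;  M = 0;  N = 0

Compute the unit normal N̂(u, v) = (cos(u), sin(u), 0), and the second partials r_uu, r_uv, r_vv. Take dot products:
  L(u, v) = r_uu · N̂ = -7,
  M(u, v) = r_uv · N̂ = 0,
  N(u, v) = r_vv · N̂ = 0.
Evaluating at (u, v) = (pi/2, 0):
  L = -7, M = 0, N = 0.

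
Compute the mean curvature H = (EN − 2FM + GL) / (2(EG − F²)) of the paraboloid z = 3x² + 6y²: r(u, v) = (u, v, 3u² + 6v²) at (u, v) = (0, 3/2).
H = 981*sqrt(13)/21125

With E = 36*u^2 + 1, F = 72*u*v, G = 144*v^2 + 1, L = 6/sqrt(36*u^2 + 144*v^2 + 1), M = 0, N = 12/sqrt(36*u^2 + 144*v^2 + 1), assemble
  H = (EN − 2FM + GL) / (2(EG − F²)) = 9*(24*u^2 + 48*v^2 + 1)/(36*u^2 + 144*v^2 + 1)^(3/2).
At (u, v) = (0, 3/2): H = 981*sqrt(13)/21125.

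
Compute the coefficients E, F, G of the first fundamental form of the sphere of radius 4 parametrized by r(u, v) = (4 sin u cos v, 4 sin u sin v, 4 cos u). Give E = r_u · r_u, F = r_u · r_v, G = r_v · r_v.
E = 16;  F = 0;  G = 16*sin(u)^2

Compute partials: r_u = (4*cos(u)*cos(v), 4*sin(v)*cos(u), -4*sin(u)), r_v = (-4*sin(u)*sin(v), 4*sin(u)*cos(v), 0). Then
  E = r_u · r_u = 16,
  F = r_u · r_v = 0,
  G = r_v · r_v = 16*sin(u)^2.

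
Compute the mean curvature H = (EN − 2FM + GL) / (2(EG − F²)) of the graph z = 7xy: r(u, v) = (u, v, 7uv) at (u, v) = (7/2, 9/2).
H = -21609*sqrt(6374)/20313938

With E = 49*v^2 + 1, F = 49*u*v, G = 49*u^2 + 1, L = 0, M = 7/sqrt(49*u^2 + 49*v^2 + 1), N = 0, assemble
  H = (EN − 2FM + GL) / (2(EG − F²)) = -343*u*v/(49*u^2 + 49*v^2 + 1)^(3/2).
At (u, v) = (7/2, 9/2): H = -21609*sqrt(6374)/20313938.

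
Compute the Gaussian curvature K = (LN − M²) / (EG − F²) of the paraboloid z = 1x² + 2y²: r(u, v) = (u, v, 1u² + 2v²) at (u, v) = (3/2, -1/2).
K = 2/49

Coefficients of the first fundamental form: E = 4*u^2 + 1, F = 8*u*v, G = 16*v^2 + 1.
Coefficients of the second fundamental form: L = 2/sqrt(4*u^2 + 16*v^2 + 1), M = 0, N = 4/sqrt(4*u^2 + 16*v^2 + 1).
Assemble K = (LN − M²)/(EG − F²) = 8/(16*u^4 + 128*u^2*v^2 + 8*u^2 + 256*v^4 + 32*v^2 + 1). At (u, v) = (3/2, -1/2): K = 2/49.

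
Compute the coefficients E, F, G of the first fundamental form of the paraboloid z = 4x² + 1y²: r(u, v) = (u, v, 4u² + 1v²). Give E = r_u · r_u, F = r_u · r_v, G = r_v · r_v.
E = 64*u^2 + 1;  F = 16*u*v;  G = 4*v^2 + 1

Compute partials: r_u = (1, 0, 8*u), r_v = (0, 1, 2*v). Then
  E = r_u · r_u = 64*u^2 + 1,
  F = r_u · r_v = 16*u*v,
  G = r_v · r_v = 4*v^2 + 1.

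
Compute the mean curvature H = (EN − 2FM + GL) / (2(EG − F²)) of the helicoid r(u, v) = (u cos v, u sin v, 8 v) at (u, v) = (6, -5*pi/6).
H = 0

With E = 1, F = 0, G = u^2 + 64, L = 0, M = -8/sqrt(u^2 + 64), N = 0, assemble
  H = (EN − 2FM + GL) / (2(EG − F²)) = 0.
At (u, v) = (6, -5*pi/6): H = 0.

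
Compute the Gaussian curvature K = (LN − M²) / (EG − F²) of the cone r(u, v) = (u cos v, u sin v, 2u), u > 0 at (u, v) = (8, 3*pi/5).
K = 0

Coefficients of the first fundamental form: E = 5, F = 0, G = u^2.
Coefficients of the second fundamental form: L = 0, M = 0, N = 2*sqrt(5)*u^2/(5*Abs(u)).
Assemble K = (LN − M²)/(EG − F²) = 0. At (u, v) = (8, 3*pi/5): K = 0.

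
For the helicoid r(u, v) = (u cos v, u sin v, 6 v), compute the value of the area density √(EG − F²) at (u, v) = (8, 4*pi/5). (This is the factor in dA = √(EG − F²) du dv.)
√(EG − F²)|_{(8, 4*pi/5)} = 10

E = 1, F = 0, G = u^2 + 36, so EG − F² = u^2 + 36. Taking the positive square root: √(EG − F²) = sqrt(u^2 + 36). At (u, v) = (8, 4*pi/5): 10.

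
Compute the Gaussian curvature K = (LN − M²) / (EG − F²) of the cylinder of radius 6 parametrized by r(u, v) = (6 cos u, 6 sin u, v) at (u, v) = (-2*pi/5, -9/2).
K = 0

Coefficients of the first fundamental form: E = 36, F = 0, G = 1.
Coefficients of the second fundamental form: L = -6, M = 0, N = 0.
Assemble K = (LN − M²)/(EG − F²) = 0. At (u, v) = (-2*pi/5, -9/2): K = 0.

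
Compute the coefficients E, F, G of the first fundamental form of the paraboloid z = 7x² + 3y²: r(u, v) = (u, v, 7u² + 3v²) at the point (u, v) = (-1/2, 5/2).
E = 50;  F = -105;  G = 226

Partials: r_u = (1, 0, 14*u), r_v = (0, 1, 6*v). As functions of (u, v):
  E = r_u · r_u = 196*u^2 + 1,
  F = r_u · r_v = 84*u*v,
  G = r_v · r_v = 36*v^2 + 1.
Evaluating at (u, v) = (-1/2, 5/2): E = 50, F = -105, G = 226.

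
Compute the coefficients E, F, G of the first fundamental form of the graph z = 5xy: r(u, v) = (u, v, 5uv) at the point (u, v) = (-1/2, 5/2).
E = 629/4;  F = -125/4;  G = 29/4

Partials: r_u = (1, 0, 5*v), r_v = (0, 1, 5*u). As functions of (u, v):
  E = r_u · r_u = 25*v^2 + 1,
  F = r_u · r_v = 25*u*v,
  G = r_v · r_v = 25*u^2 + 1.
Evaluating at (u, v) = (-1/2, 5/2): E = 629/4, F = -125/4, G = 29/4.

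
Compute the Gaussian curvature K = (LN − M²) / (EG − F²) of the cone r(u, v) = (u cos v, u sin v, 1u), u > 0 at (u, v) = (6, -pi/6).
K = 0

Coefficients of the first fundamental form: E = 2, F = 0, G = u^2.
Coefficients of the second fundamental form: L = 0, M = 0, N = sqrt(2)*u^2/(2*Abs(u)).
Assemble K = (LN − M²)/(EG − F²) = 0. At (u, v) = (6, -pi/6): K = 0.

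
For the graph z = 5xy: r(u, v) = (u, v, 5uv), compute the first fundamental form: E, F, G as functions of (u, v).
E = 25*v^2 + 1;  F = 25*u*v;  G = 25*u^2 + 1

Compute partials: r_u = (1, 0, 5*v), r_v = (0, 1, 5*u). Then
  E = r_u · r_u = 25*v^2 + 1,
  F = r_u · r_v = 25*u*v,
  G = r_v · r_v = 25*u^2 + 1.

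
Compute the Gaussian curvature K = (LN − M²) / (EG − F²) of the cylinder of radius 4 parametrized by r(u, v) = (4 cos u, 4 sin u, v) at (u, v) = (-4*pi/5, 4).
K = 0

Coefficients of the first fundamental form: E = 16, F = 0, G = 1.
Coefficients of the second fundamental form: L = -4, M = 0, N = 0.
Assemble K = (LN − M²)/(EG − F²) = 0. At (u, v) = (-4*pi/5, 4): K = 0.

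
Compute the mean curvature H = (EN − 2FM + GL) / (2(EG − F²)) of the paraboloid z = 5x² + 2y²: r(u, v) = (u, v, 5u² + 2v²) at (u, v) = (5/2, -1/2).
H = 1277*sqrt(70)/132300

With E = 100*u^2 + 1, F = 40*u*v, G = 16*v^2 + 1, L = 10/sqrt(100*u^2 + 16*v^2 + 1), M = 0, N = 4/sqrt(100*u^2 + 16*v^2 + 1), assemble
  H = (EN − 2FM + GL) / (2(EG − F²)) = (200*u^2 + 80*v^2 + 7)/(100*u^2 + 16*v^2 + 1)^(3/2).
At (u, v) = (5/2, -1/2): H = 1277*sqrt(70)/132300.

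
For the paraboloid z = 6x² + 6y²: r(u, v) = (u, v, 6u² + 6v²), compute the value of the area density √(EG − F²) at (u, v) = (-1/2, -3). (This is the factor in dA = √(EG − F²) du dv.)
√(EG − F²)|_{(-1/2, -3)} = sqrt(1333)

E = 144*u^2 + 1, F = 144*u*v, G = 144*v^2 + 1, so EG − F² = 144*u^2 + 144*v^2 + 1. Taking the positive square root: √(EG − F²) = sqrt(144*u^2 + 144*v^2 + 1). At (u, v) = (-1/2, -3): sqrt(1333).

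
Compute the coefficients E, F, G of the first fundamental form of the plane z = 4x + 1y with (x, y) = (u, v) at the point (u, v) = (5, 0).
E = 17;  F = 4;  G = 2

Partials: r_u = (1, 0, 4), r_v = (0, 1, 1). As functions of (u, v):
  E = r_u · r_u = 17,
  F = r_u · r_v = 4,
  G = r_v · r_v = 2.
Evaluating at (u, v) = (5, 0): E = 17, F = 4, G = 2.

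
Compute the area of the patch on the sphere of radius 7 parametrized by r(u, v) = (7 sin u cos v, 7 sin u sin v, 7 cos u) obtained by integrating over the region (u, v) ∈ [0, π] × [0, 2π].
Area = 196*pi

Area = ∫∫ √(EG − F²) du dv with √(EG − F²) = 49*Abs(sin(u)). Integrating over [0, π] × [0, 2π] gives 196*pi.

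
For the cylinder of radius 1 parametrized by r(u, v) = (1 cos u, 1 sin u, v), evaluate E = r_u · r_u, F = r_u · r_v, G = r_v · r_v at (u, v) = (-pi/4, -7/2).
E = 1;  F = 0;  G = 1

Partials: r_u = (-sin(u), cos(u), 0), r_v = (0, 0, 1). As functions of (u, v):
  E = r_u · r_u = 1,
  F = r_u · r_v = 0,
  G = r_v · r_v = 1.
Evaluating at (u, v) = (-pi/4, -7/2): E = 1, F = 0, G = 1.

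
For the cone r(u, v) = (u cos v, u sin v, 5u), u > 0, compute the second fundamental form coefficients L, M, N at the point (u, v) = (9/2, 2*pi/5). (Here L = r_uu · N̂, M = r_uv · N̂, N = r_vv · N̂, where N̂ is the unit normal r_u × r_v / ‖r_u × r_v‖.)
L = 0;  M = 0;  N = 45*sqrt(26)/52

Compute the unit normal N̂(u, v) = (-5*sqrt(26)*u*cos(v)/(26*Abs(u)), -5*sqrt(26)*u*sin(v)/(26*Abs(u)), sqrt(26)*u/(26*Abs(u))), and the second partials r_uu, r_uv, r_vv. Take dot products:
  L(u, v) = r_uu · N̂ = 0,
  M(u, v) = r_uv · N̂ = 0,
  N(u, v) = r_vv · N̂ = 5*sqrt(26)*u^2/(26*Abs(u)).
Evaluating at (u, v) = (9/2, 2*pi/5):
  L = 0, M = 0, N = 45*sqrt(26)/52.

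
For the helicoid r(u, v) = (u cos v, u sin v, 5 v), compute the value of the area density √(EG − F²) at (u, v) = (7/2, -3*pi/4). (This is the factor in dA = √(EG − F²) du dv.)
√(EG − F²)|_{(7/2, -3*pi/4)} = sqrt(149)/2

E = 1, F = 0, G = u^2 + 25, so EG − F² = u^2 + 25. Taking the positive square root: √(EG − F²) = sqrt(u^2 + 25). At (u, v) = (7/2, -3*pi/4): sqrt(149)/2.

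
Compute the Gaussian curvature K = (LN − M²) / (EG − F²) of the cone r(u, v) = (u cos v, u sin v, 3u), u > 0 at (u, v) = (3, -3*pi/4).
K = 0

Coefficients of the first fundamental form: E = 10, F = 0, G = u^2.
Coefficients of the second fundamental form: L = 0, M = 0, N = 3*sqrt(10)*u^2/(10*Abs(u)).
Assemble K = (LN − M²)/(EG − F²) = 0. At (u, v) = (3, -3*pi/4): K = 0.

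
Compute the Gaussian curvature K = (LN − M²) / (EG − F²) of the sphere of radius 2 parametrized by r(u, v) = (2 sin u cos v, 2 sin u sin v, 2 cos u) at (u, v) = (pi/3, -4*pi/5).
K = 1/4

Coefficients of the first fundamental form: E = 4, F = 0, G = 4*sin(u)^2.
Coefficients of the second fundamental form: L = -2*sin(u)/Abs(sin(u)), M = 0, N = -2*sin(u)^3/Abs(sin(u)).
Assemble K = (LN − M²)/(EG − F²) = 1/4. At (u, v) = (pi/3, -4*pi/5): K = 1/4.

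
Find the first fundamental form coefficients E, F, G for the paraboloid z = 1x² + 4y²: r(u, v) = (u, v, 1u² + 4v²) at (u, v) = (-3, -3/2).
E = 37;  F = 72;  G = 145

Partials: r_u = (1, 0, 2*u), r_v = (0, 1, 8*v). As functions of (u, v):
  E = r_u · r_u = 4*u^2 + 1,
  F = r_u · r_v = 16*u*v,
  G = r_v · r_v = 64*v^2 + 1.
Evaluating at (u, v) = (-3, -3/2): E = 37, F = 72, G = 145.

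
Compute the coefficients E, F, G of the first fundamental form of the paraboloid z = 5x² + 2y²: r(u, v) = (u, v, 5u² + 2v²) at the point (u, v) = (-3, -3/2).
E = 901;  F = 180;  G = 37

Partials: r_u = (1, 0, 10*u), r_v = (0, 1, 4*v). As functions of (u, v):
  E = r_u · r_u = 100*u^2 + 1,
  F = r_u · r_v = 40*u*v,
  G = r_v · r_v = 16*v^2 + 1.
Evaluating at (u, v) = (-3, -3/2): E = 901, F = 180, G = 37.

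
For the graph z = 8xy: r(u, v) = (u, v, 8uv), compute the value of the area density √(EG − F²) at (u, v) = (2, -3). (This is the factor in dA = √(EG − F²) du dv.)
√(EG − F²)|_{(2, -3)} = 7*sqrt(17)

E = 64*v^2 + 1, F = 64*u*v, G = 64*u^2 + 1, so EG − F² = 64*u^2 + 64*v^2 + 1. Taking the positive square root: √(EG − F²) = sqrt(64*u^2 + 64*v^2 + 1). At (u, v) = (2, -3): 7*sqrt(17).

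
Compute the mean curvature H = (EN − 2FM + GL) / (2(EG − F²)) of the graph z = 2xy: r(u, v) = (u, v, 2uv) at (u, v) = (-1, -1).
H = -8/27

With E = 4*v^2 + 1, F = 4*u*v, G = 4*u^2 + 1, L = 0, M = 2/sqrt(4*u^2 + 4*v^2 + 1), N = 0, assemble
  H = (EN − 2FM + GL) / (2(EG − F²)) = -8*u*v/(4*u^2 + 4*v^2 + 1)^(3/2).
At (u, v) = (-1, -1): H = -8/27.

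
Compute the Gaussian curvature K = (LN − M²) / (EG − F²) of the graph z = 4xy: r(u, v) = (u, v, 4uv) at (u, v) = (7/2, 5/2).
K = -16/88209

Coefficients of the first fundamental form: E = 16*v^2 + 1, F = 16*u*v, G = 16*u^2 + 1.
Coefficients of the second fundamental form: L = 0, M = 4/sqrt(16*u^2 + 16*v^2 + 1), N = 0.
Assemble K = (LN − M²)/(EG − F²) = -16/(256*u^4 + 512*u^2*v^2 + 32*u^2 + 256*v^4 + 32*v^2 + 1). At (u, v) = (7/2, 5/2): K = -16/88209.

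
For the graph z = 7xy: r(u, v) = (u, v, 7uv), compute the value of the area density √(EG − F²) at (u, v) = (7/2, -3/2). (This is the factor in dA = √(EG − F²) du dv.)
√(EG − F²)|_{(7/2, -3/2)} = sqrt(2846)/2

E = 49*v^2 + 1, F = 49*u*v, G = 49*u^2 + 1, so EG − F² = 49*u^2 + 49*v^2 + 1. Taking the positive square root: √(EG − F²) = sqrt(49*u^2 + 49*v^2 + 1). At (u, v) = (7/2, -3/2): sqrt(2846)/2.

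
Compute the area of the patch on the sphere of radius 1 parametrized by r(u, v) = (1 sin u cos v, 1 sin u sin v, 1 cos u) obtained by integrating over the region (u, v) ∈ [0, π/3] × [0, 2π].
Area = pi

Area = ∫∫ √(EG − F²) du dv with √(EG − F²) = Abs(sin(u)). Integrating over [0, π/3] × [0, 2π] gives pi.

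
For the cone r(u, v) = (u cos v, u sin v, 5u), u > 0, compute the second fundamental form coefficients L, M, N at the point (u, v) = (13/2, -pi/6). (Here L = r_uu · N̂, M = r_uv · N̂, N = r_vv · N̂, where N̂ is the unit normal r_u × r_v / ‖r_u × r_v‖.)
L = 0;  M = 0;  N = 5*sqrt(26)/4

Compute the unit normal N̂(u, v) = (-5*sqrt(26)*u*cos(v)/(26*Abs(u)), -5*sqrt(26)*u*sin(v)/(26*Abs(u)), sqrt(26)*u/(26*Abs(u))), and the second partials r_uu, r_uv, r_vv. Take dot products:
  L(u, v) = r_uu · N̂ = 0,
  M(u, v) = r_uv · N̂ = 0,
  N(u, v) = r_vv · N̂ = 5*sqrt(26)*u^2/(26*Abs(u)).
Evaluating at (u, v) = (13/2, -pi/6):
  L = 0, M = 0, N = 5*sqrt(26)/4.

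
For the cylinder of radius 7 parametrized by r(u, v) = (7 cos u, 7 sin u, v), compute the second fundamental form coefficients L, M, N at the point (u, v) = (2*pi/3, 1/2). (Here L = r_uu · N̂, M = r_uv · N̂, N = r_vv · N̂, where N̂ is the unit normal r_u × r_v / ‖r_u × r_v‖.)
L = -7;  M = 0;  N = 0

Compute the unit normal N̂(u, v) = (cos(u), sin(u), 0), and the second partials r_uu, r_uv, r_vv. Take dot products:
  L(u, v) = r_uu · N̂ = -7,
  M(u, v) = r_uv · N̂ = 0,
  N(u, v) = r_vv · N̂ = 0.
Evaluating at (u, v) = (2*pi/3, 1/2):
  L = -7, M = 0, N = 0.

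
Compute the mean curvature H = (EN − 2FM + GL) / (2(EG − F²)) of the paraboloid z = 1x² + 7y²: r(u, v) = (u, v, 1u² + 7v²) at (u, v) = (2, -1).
H = 316*sqrt(213)/45369

With E = 4*u^2 + 1, F = 28*u*v, G = 196*v^2 + 1, L = 2/sqrt(4*u^2 + 196*v^2 + 1), M = 0, N = 14/sqrt(4*u^2 + 196*v^2 + 1), assemble
  H = (EN − 2FM + GL) / (2(EG − F²)) = 4*(7*u^2 + 49*v^2 + 2)/(4*u^2 + 196*v^2 + 1)^(3/2).
At (u, v) = (2, -1): H = 316*sqrt(213)/45369.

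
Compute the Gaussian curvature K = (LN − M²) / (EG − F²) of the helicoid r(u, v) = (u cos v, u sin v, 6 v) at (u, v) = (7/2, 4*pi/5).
K = -576/37249

Coefficients of the first fundamental form: E = 1, F = 0, G = u^2 + 36.
Coefficients of the second fundamental form: L = 0, M = -6/sqrt(u^2 + 36), N = 0.
Assemble K = (LN − M²)/(EG − F²) = -36/(u^2 + 36)^2. At (u, v) = (7/2, 4*pi/5): K = -576/37249.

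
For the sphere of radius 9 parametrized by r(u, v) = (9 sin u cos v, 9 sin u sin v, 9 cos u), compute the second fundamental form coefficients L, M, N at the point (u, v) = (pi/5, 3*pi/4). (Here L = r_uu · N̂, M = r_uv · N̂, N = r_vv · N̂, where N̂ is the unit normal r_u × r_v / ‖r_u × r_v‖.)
L = -9;  M = 0;  N = -45/8 + 9*sqrt(5)/8

Compute the unit normal N̂(u, v) = (sin(u)^2*cos(v)/Abs(sin(u)), sin(u)^2*sin(v)/Abs(sin(u)), sin(2*u)/(2*Abs(sin(u)))), and the second partials r_uu, r_uv, r_vv. Take dot products:
  L(u, v) = r_uu · N̂ = -9*sin(u)/Abs(sin(u)),
  M(u, v) = r_uv · N̂ = 0,
  N(u, v) = r_vv · N̂ = -9*sin(u)^3/Abs(sin(u)).
Evaluating at (u, v) = (pi/5, 3*pi/4):
  L = -9, M = 0, N = -45/8 + 9*sqrt(5)/8.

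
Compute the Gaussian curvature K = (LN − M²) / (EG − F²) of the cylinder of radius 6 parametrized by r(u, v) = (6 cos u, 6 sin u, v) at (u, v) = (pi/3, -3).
K = 0

Coefficients of the first fundamental form: E = 36, F = 0, G = 1.
Coefficients of the second fundamental form: L = -6, M = 0, N = 0.
Assemble K = (LN − M²)/(EG − F²) = 0. At (u, v) = (pi/3, -3): K = 0.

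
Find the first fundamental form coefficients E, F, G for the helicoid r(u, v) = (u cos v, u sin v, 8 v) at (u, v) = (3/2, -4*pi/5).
E = 1;  F = 0;  G = 265/4

Partials: r_u = (cos(v), sin(v), 0), r_v = (-u*sin(v), u*cos(v), 8). As functions of (u, v):
  E = r_u · r_u = 1,
  F = r_u · r_v = 0,
  G = r_v · r_v = u^2 + 64.
Evaluating at (u, v) = (3/2, -4*pi/5): E = 1, F = 0, G = 265/4.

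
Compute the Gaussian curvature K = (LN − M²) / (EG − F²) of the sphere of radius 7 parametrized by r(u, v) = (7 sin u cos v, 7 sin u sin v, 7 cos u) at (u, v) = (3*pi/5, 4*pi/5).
K = 1/49

Coefficients of the first fundamental form: E = 49, F = 0, G = 49*sin(u)^2.
Coefficients of the second fundamental form: L = -7*sin(u)/Abs(sin(u)), M = 0, N = -7*sin(u)^3/Abs(sin(u)).
Assemble K = (LN − M²)/(EG − F²) = 1/49. At (u, v) = (3*pi/5, 4*pi/5): K = 1/49.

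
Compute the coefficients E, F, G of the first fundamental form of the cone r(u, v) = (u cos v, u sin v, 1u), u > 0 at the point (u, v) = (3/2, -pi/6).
E = 2;  F = 0;  G = 9/4

Partials: r_u = (cos(v), sin(v), 1), r_v = (-u*sin(v), u*cos(v), 0). As functions of (u, v):
  E = r_u · r_u = 2,
  F = r_u · r_v = 0,
  G = r_v · r_v = u^2.
Evaluating at (u, v) = (3/2, -pi/6): E = 2, F = 0, G = 9/4.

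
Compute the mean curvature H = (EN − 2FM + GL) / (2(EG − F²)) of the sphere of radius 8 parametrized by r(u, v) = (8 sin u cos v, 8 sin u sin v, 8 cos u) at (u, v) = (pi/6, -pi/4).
H = -1/8

With E = 64, F = 0, G = 64*sin(u)^2, L = -8*sin(u)/Abs(sin(u)), M = 0, N = -8*sin(u)^3/Abs(sin(u)), assemble
  H = (EN − 2FM + GL) / (2(EG − F²)) = -sin(u)/(8*Abs(sin(u))).
At (u, v) = (pi/6, -pi/4): H = -1/8.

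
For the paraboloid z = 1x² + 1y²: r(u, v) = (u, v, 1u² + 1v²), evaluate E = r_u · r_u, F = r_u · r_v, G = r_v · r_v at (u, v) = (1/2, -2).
E = 2;  F = -4;  G = 17

Partials: r_u = (1, 0, 2*u), r_v = (0, 1, 2*v). As functions of (u, v):
  E = r_u · r_u = 4*u^2 + 1,
  F = r_u · r_v = 4*u*v,
  G = r_v · r_v = 4*v^2 + 1.
Evaluating at (u, v) = (1/2, -2): E = 2, F = -4, G = 17.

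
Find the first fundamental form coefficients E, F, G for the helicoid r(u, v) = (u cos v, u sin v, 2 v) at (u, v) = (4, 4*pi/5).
E = 1;  F = 0;  G = 20

Partials: r_u = (cos(v), sin(v), 0), r_v = (-u*sin(v), u*cos(v), 2). As functions of (u, v):
  E = r_u · r_u = 1,
  F = r_u · r_v = 0,
  G = r_v · r_v = u^2 + 4.
Evaluating at (u, v) = (4, 4*pi/5): E = 1, F = 0, G = 20.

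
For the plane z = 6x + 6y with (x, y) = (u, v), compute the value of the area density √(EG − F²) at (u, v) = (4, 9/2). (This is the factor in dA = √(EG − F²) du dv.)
√(EG − F²)|_{(4, 9/2)} = sqrt(73)

E = 37, F = 36, G = 37, so EG − F² = 73. Taking the positive square root: √(EG − F²) = sqrt(73). At (u, v) = (4, 9/2): sqrt(73).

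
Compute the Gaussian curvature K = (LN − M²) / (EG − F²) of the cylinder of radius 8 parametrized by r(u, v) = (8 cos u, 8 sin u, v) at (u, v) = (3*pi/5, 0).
K = 0

Coefficients of the first fundamental form: E = 64, F = 0, G = 1.
Coefficients of the second fundamental form: L = -8, M = 0, N = 0.
Assemble K = (LN − M²)/(EG − F²) = 0. At (u, v) = (3*pi/5, 0): K = 0.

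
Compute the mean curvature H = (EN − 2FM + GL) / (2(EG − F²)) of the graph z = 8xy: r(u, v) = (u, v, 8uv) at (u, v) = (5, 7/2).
H = -1792*sqrt(265)/379215

With E = 64*v^2 + 1, F = 64*u*v, G = 64*u^2 + 1, L = 0, M = 8/sqrt(64*u^2 + 64*v^2 + 1), N = 0, assemble
  H = (EN − 2FM + GL) / (2(EG − F²)) = -512*u*v/(64*u^2 + 64*v^2 + 1)^(3/2).
At (u, v) = (5, 7/2): H = -1792*sqrt(265)/379215.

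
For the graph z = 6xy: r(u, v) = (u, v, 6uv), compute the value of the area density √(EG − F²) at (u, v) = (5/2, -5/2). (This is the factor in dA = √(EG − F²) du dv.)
√(EG − F²)|_{(5/2, -5/2)} = sqrt(451)

E = 36*v^2 + 1, F = 36*u*v, G = 36*u^2 + 1, so EG − F² = 36*u^2 + 36*v^2 + 1. Taking the positive square root: √(EG − F²) = sqrt(36*u^2 + 36*v^2 + 1). At (u, v) = (5/2, -5/2): sqrt(451).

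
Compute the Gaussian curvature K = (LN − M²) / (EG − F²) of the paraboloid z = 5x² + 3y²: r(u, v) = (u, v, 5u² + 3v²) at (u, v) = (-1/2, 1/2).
K = 12/245

Coefficients of the first fundamental form: E = 100*u^2 + 1, F = 60*u*v, G = 36*v^2 + 1.
Coefficients of the second fundamental form: L = 10/sqrt(100*u^2 + 36*v^2 + 1), M = 0, N = 6/sqrt(100*u^2 + 36*v^2 + 1).
Assemble K = (LN − M²)/(EG − F²) = 60/(10000*u^4 + 7200*u^2*v^2 + 200*u^2 + 1296*v^4 + 72*v^2 + 1). At (u, v) = (-1/2, 1/2): K = 12/245.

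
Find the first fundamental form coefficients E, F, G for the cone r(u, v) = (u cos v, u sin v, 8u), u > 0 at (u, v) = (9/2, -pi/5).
E = 65;  F = 0;  G = 81/4

Partials: r_u = (cos(v), sin(v), 8), r_v = (-u*sin(v), u*cos(v), 0). As functions of (u, v):
  E = r_u · r_u = 65,
  F = r_u · r_v = 0,
  G = r_v · r_v = u^2.
Evaluating at (u, v) = (9/2, -pi/5): E = 65, F = 0, G = 81/4.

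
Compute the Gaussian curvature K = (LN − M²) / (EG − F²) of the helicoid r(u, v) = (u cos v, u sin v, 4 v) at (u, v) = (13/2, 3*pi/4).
K = -256/54289

Coefficients of the first fundamental form: E = 1, F = 0, G = u^2 + 16.
Coefficients of the second fundamental form: L = 0, M = -4/sqrt(u^2 + 16), N = 0.
Assemble K = (LN − M²)/(EG − F²) = -16/(u^2 + 16)^2. At (u, v) = (13/2, 3*pi/4): K = -256/54289.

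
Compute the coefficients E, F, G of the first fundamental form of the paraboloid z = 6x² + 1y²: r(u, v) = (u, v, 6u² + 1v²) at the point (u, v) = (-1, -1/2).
E = 145;  F = 12;  G = 2

Partials: r_u = (1, 0, 12*u), r_v = (0, 1, 2*v). As functions of (u, v):
  E = r_u · r_u = 144*u^2 + 1,
  F = r_u · r_v = 24*u*v,
  G = r_v · r_v = 4*v^2 + 1.
Evaluating at (u, v) = (-1, -1/2): E = 145, F = 12, G = 2.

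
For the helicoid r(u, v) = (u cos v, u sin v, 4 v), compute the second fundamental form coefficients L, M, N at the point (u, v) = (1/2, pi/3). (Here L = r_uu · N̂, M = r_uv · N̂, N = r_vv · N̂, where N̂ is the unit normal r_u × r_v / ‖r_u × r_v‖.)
L = 0;  M = -8*sqrt(65)/65;  N = 0

Compute the unit normal N̂(u, v) = (4*sin(v)/sqrt(u^2 + 16), -4*cos(v)/sqrt(u^2 + 16), u/sqrt(u^2 + 16)), and the second partials r_uu, r_uv, r_vv. Take dot products:
  L(u, v) = r_uu · N̂ = 0,
  M(u, v) = r_uv · N̂ = -4/sqrt(u^2 + 16),
  N(u, v) = r_vv · N̂ = 0.
Evaluating at (u, v) = (1/2, pi/3):
  L = 0, M = -8*sqrt(65)/65, N = 0.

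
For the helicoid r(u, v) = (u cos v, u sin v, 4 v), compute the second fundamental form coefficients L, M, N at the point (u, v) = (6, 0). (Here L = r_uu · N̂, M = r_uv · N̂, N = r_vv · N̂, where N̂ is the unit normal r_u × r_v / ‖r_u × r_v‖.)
L = 0;  M = -2*sqrt(13)/13;  N = 0

Compute the unit normal N̂(u, v) = (4*sin(v)/sqrt(u^2 + 16), -4*cos(v)/sqrt(u^2 + 16), u/sqrt(u^2 + 16)), and the second partials r_uu, r_uv, r_vv. Take dot products:
  L(u, v) = r_uu · N̂ = 0,
  M(u, v) = r_uv · N̂ = -4/sqrt(u^2 + 16),
  N(u, v) = r_vv · N̂ = 0.
Evaluating at (u, v) = (6, 0):
  L = 0, M = -2*sqrt(13)/13, N = 0.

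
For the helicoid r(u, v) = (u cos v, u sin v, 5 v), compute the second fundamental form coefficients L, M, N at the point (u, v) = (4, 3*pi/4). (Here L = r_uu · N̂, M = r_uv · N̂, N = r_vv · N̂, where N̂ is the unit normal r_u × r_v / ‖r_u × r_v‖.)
L = 0;  M = -5*sqrt(41)/41;  N = 0

Compute the unit normal N̂(u, v) = (5*sin(v)/sqrt(u^2 + 25), -5*cos(v)/sqrt(u^2 + 25), u/sqrt(u^2 + 25)), and the second partials r_uu, r_uv, r_vv. Take dot products:
  L(u, v) = r_uu · N̂ = 0,
  M(u, v) = r_uv · N̂ = -5/sqrt(u^2 + 25),
  N(u, v) = r_vv · N̂ = 0.
Evaluating at (u, v) = (4, 3*pi/4):
  L = 0, M = -5*sqrt(41)/41, N = 0.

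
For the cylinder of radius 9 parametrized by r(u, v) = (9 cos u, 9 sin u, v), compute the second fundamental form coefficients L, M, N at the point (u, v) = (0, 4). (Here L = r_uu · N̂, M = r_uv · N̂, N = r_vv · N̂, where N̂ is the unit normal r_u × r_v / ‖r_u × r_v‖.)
L = -9;  M = 0;  N = 0

Compute the unit normal N̂(u, v) = (cos(u), sin(u), 0), and the second partials r_uu, r_uv, r_vv. Take dot products:
  L(u, v) = r_uu · N̂ = -9,
  M(u, v) = r_uv · N̂ = 0,
  N(u, v) = r_vv · N̂ = 0.
Evaluating at (u, v) = (0, 4):
  L = -9, M = 0, N = 0.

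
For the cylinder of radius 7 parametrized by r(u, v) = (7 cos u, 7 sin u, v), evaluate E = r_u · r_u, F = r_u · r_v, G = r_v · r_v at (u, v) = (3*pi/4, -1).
E = 49;  F = 0;  G = 1

Partials: r_u = (-7*sin(u), 7*cos(u), 0), r_v = (0, 0, 1). As functions of (u, v):
  E = r_u · r_u = 49,
  F = r_u · r_v = 0,
  G = r_v · r_v = 1.
Evaluating at (u, v) = (3*pi/4, -1): E = 49, F = 0, G = 1.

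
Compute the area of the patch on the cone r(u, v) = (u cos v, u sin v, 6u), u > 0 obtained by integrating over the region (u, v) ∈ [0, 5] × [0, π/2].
Area = 25*sqrt(37)*pi/4

Area = ∫∫ √(EG − F²) du dv with √(EG − F²) = sqrt(37)*Abs(u). Integrating over [0, 5] × [0, π/2] gives 25*sqrt(37)*pi/4.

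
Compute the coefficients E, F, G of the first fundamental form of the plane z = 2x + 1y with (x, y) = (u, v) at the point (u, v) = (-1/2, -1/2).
E = 5;  F = 2;  G = 2

Partials: r_u = (1, 0, 2), r_v = (0, 1, 1). As functions of (u, v):
  E = r_u · r_u = 5,
  F = r_u · r_v = 2,
  G = r_v · r_v = 2.
Evaluating at (u, v) = (-1/2, -1/2): E = 5, F = 2, G = 2.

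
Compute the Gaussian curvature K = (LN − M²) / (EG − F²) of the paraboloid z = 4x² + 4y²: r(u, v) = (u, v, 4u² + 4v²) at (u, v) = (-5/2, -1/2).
K = 64/173889

Coefficients of the first fundamental form: E = 64*u^2 + 1, F = 64*u*v, G = 64*v^2 + 1.
Coefficients of the second fundamental form: L = 8/sqrt(64*u^2 + 64*v^2 + 1), M = 0, N = 8/sqrt(64*u^2 + 64*v^2 + 1).
Assemble K = (LN − M²)/(EG − F²) = 64/(4096*u^4 + 8192*u^2*v^2 + 128*u^2 + 4096*v^4 + 128*v^2 + 1). At (u, v) = (-5/2, -1/2): K = 64/173889.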